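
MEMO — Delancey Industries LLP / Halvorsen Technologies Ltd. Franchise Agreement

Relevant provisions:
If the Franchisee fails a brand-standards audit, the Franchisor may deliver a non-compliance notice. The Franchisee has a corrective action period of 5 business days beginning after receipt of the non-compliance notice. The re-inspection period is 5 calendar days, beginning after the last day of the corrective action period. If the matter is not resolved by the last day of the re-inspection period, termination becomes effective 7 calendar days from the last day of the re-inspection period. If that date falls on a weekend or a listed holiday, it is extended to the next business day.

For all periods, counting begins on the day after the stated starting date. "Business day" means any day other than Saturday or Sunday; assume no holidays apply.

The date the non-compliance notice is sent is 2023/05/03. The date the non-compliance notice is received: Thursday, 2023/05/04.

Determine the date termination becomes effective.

2023/05/23

From Thursday, 2023/05/04, 5 business days (May 5, May 8, May 9, May 10, May 11, skipping weekends) brings us to Thursday, 2023/05/11, which is the last day of the corrective action period.
The last day of the re-inspection period: 2023/05/11 + 5 days = 2023/05/16.
Adding 7 calendar days to 2023/05/16 gives 2023/05/23, which is the date termination becomes effective. 2023/05/23 is a Tuesday, so no roll-forward applies.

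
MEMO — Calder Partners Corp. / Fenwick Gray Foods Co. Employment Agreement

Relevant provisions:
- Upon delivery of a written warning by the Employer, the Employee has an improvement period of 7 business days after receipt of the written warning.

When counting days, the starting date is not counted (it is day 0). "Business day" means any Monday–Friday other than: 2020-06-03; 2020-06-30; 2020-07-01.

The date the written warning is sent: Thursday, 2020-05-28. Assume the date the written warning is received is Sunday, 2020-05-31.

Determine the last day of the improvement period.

2020-06-10

The last day of the improvement period: 7 business days after Sunday, 2020-05-31, skipping weekends and the listed holiday on Jun 3 — Jun 1, Jun 2, Jun 4, Jun 5, Jun 8, Jun 9, Jun 10 — lands on Wednesday, 2020-06-10.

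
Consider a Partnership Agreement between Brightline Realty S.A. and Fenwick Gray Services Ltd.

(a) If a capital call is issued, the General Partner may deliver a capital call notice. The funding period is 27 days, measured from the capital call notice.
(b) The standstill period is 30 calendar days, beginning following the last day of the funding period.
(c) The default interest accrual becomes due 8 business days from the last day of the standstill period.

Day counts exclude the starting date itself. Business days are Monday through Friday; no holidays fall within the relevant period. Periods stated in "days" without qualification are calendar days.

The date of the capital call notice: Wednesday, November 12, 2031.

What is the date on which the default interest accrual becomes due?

January 20, 2032

The last day of the funding period: November 12, 2031 + 27 days = December 9, 2031.
The last day of the standstill period: December 9, 2031 + 30 days = January 8, 2032.
The date on which the default interest accrual becomes due: counting 8 business days from Thursday, January 8, 2032 (Jan 9, Jan 12, Jan 13, Jan 14, Jan 15, Jan 16, Jan 19, Jan 20, skipping weekends) reaches Tuesday, January 20, 2032.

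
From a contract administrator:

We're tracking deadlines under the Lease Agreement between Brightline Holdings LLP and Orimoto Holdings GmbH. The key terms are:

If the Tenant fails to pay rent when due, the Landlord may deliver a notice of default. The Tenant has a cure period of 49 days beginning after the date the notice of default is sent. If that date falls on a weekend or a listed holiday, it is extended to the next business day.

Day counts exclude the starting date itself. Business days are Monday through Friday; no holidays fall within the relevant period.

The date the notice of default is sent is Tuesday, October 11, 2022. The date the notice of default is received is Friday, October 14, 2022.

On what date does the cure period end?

Adding 49 calendar days to October 11, 2022 gives November 29, 2022, which is the last day of the cure period. November 29, 2022 is a Tuesday, so no roll-forward applies.

November 29, 2022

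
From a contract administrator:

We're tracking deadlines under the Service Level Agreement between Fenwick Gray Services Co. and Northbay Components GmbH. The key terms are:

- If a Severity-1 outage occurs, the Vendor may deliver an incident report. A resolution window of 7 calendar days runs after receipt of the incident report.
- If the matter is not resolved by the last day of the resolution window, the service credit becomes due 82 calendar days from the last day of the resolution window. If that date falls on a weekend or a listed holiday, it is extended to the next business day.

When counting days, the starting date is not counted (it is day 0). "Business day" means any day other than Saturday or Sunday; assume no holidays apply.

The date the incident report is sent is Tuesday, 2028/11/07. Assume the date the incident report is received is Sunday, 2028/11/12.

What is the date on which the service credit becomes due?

2029/02/09

Adding 7 calendar days to 2028/11/12 gives 2028/11/19, which is the last day of the resolution window.
The date on which the service credit becomes due: 2028/11/19 + 82 days = 2029/02/09. 2029/02/09 is a Friday, so no roll-forward applies.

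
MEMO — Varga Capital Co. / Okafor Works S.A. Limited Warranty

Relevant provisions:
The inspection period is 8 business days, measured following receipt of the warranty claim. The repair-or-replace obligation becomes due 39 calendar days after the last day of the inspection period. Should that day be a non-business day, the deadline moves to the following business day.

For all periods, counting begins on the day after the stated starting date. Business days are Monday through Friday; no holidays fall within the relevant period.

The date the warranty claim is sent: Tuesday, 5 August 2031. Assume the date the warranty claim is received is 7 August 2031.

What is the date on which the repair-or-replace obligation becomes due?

29 September 2031

The last day of the inspection period: counting 8 business days from Thursday, 7 August 2031 (Aug 8, Aug 11, Aug 12, Aug 13, Aug 14, Aug 15, Aug 18, Aug 19, skipping weekends) reaches Tuesday, 19 August 2031.
The date on which the repair-or-replace obligation becomes due: 19 August 2031 + 39 days = 27 September 2031. That falls on a Saturday, so it rolls to the next business day, Monday, 29 September 2031.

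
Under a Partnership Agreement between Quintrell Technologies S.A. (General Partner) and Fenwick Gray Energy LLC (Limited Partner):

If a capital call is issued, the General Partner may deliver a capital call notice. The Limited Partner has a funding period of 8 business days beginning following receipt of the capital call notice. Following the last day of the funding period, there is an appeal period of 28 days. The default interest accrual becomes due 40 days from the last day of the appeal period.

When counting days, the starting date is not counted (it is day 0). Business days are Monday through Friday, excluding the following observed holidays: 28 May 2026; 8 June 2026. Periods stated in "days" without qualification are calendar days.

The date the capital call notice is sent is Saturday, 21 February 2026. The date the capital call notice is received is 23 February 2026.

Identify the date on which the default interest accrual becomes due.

12 May 2026

The last day of the funding period: 8 business days after Monday, 23 February 2026, skipping weekends — Feb 24, Feb 25, Feb 26, Feb 27, Mar 2, Mar 3, Mar 4, Mar 5 — lands on Thursday, 5 March 2026.
Adding 28 calendar days to 5 March 2026 gives 2 April 2026, which is the last day of the appeal period.
The date on which the default interest accrual becomes due: 2 April 2026 + 40 days = 12 May 2026.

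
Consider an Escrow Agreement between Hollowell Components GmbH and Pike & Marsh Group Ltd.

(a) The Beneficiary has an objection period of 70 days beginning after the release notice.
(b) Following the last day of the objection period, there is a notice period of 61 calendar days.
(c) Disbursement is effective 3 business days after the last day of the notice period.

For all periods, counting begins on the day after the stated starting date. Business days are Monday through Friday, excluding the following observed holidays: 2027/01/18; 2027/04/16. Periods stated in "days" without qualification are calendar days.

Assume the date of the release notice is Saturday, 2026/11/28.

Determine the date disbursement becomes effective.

2027/04/13

Adding 70 calendar days to 2026/11/28 gives 2027/02/06, which is the last day of the objection period.
The last day of the notice period: 61 calendar days after 2027/02/06 is 2027/04/08.
From Thursday, 2027/04/08, 3 business days (Apr 9, Apr 12, Apr 13, skipping weekends) brings us to Tuesday, 2027/04/13, which is the date disbursement becomes effective.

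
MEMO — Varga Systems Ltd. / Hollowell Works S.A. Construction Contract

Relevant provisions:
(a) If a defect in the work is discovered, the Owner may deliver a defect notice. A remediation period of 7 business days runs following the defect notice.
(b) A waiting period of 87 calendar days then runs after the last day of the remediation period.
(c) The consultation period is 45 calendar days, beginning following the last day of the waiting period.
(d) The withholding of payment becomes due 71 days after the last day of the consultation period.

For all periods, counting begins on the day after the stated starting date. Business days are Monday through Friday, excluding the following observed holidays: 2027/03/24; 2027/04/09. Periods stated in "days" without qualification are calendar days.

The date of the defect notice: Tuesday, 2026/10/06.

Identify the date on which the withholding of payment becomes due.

The last day of the remediation period: 7 business days after Tuesday, 2026/10/06, skipping weekends — Oct 7, Oct 8, Oct 9, Oct 12, Oct 13, Oct 14, Oct 15 — lands on Thursday, 2026/10/15.
The last day of the waiting period: 2026/10/15 + 87 days = 2027/01/10.
The last day of the consultation period: 2027/01/10 + 45 days = 2027/02/24.
The date on which the withholding of payment becomes due: 71 calendar days after 2027/02/24 is 2027/05/06.

2027/05/06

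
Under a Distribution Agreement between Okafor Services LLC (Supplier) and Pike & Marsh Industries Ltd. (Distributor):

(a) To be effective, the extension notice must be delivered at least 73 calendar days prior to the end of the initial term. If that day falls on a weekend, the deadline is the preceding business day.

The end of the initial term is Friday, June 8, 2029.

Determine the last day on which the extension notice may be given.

March 27, 2029

Counting back 73 calendar days from June 8, 2029 gives March 27, 2029. That is a Tuesday, so no adjustment is needed.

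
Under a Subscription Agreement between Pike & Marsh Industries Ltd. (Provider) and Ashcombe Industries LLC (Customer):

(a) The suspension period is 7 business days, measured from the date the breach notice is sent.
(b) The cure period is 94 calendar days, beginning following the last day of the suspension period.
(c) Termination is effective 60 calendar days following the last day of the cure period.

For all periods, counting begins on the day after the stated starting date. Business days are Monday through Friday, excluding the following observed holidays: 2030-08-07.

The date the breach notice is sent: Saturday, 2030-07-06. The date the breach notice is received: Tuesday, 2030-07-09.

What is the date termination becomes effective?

2030-12-17

The last day of the suspension period: counting 7 business days from Saturday, 2030-07-06 (Jul 8, Jul 9, Jul 10, Jul 11, Jul 12, Jul 15, Jul 16, skipping weekends) reaches Tuesday, 2030-07-16.
Adding 94 calendar days to 2030-07-16 gives 2030-10-18, which is the last day of the cure period.
Adding 60 calendar days to 2030-10-18 gives 2030-12-17, which is the date termination becomes effective.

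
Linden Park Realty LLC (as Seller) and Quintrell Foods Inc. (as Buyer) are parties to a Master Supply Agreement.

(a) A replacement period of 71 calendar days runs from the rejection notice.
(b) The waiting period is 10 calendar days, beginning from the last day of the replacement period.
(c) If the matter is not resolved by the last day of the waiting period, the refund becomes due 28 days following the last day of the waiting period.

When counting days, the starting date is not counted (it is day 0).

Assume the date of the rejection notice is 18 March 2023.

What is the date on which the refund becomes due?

5 July 2023

Adding 71 calendar days to 18 March 2023 gives 28 May 2023, which is the last day of the replacement period.
The last day of the waiting period: 10 calendar days after 28 May 2023 is 7 June 2023.
The date on which the refund becomes due: 28 calendar days after 7 June 2023 is 5 July 2023.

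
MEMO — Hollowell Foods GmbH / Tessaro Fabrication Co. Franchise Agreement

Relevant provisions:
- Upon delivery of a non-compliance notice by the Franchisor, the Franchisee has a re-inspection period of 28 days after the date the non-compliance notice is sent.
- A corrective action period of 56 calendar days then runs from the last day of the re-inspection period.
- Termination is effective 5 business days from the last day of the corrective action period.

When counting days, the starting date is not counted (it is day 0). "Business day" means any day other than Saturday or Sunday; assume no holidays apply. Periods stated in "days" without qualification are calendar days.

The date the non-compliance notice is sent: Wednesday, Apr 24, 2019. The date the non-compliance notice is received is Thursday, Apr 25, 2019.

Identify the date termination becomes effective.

The last day of the re-inspection period: Apr 24, 2019 + 28 days = May 22, 2019.
The last day of the corrective action period: 56 calendar days after May 22, 2019 is Jul 17, 2019.
The date termination becomes effective: 5 business days after Wednesday, Jul 17, 2019, skipping weekends — Jul 18, Jul 19, Jul 22, Jul 23, Jul 24 — lands on Wednesday, Jul 24, 2019.

Jul 24, 2019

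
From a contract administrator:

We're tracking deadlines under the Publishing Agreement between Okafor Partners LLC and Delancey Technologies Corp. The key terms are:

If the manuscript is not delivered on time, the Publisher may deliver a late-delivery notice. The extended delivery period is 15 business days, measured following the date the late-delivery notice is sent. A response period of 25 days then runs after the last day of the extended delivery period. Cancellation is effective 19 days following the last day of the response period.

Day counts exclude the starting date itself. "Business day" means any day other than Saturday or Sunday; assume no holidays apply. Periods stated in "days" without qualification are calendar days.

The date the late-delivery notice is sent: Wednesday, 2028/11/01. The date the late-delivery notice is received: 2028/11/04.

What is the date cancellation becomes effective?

From Wednesday, 2028/11/01, 15 business days (Nov 2, Nov 3, Nov 6, Nov 7, …, Nov 20, Nov 21, Nov 22, skipping weekends) brings us to Wednesday, 2028/11/22, which is the last day of the extended delivery period.
The last day of the response period: 25 calendar days after 2028/11/22 is 2028/12/17.
Adding 19 calendar days to 2028/12/17 gives 2029/01/05, which is the date cancellation becomes effective.

2029/01/05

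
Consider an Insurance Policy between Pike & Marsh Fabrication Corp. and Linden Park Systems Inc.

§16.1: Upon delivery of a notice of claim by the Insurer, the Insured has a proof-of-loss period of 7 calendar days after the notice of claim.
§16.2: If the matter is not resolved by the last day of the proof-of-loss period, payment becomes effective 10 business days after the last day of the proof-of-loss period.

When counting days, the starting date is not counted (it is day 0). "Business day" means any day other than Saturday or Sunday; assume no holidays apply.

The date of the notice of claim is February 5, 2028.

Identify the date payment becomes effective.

February 25, 2028

The last day of the proof-of-loss period: 7 calendar days after February 5, 2028 is February 12, 2028.
The date payment becomes effective: counting 10 business days from Saturday, February 12, 2028 (Feb 14, Feb 15, Feb 16, Feb 17, Feb 18, Feb 21, Feb 22, Feb 23, Feb 24, Feb 25, skipping weekends) reaches Friday, February 25, 2028.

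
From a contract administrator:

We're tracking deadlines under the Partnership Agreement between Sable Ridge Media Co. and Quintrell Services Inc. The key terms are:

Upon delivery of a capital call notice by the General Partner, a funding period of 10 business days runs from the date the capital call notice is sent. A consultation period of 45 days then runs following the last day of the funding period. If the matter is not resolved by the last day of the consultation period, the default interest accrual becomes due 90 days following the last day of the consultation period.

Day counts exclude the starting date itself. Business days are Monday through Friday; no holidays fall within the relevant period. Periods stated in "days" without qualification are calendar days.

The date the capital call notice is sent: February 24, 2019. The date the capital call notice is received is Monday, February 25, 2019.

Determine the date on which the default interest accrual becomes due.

From Sunday, February 24, 2019, 10 business days (Feb 25, Feb 26, Feb 27, Feb 28, Mar 1, Mar 4, Mar 5, Mar 6, Mar 7, Mar 8, skipping weekends) brings us to Friday, March 8, 2019, which is the last day of the funding period.
Adding 45 calendar days to March 8, 2019 gives April 22, 2019, which is the last day of the consultation period.
The date on which the default interest accrual becomes due: 90 calendar days after April 22, 2019 is July 21, 2019.

July 21, 2019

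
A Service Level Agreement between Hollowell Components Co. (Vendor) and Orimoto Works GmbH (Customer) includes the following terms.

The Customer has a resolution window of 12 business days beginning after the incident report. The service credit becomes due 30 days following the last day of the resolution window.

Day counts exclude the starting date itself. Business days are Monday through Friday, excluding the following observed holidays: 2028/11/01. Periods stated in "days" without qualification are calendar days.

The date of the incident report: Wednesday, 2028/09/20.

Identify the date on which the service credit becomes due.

The last day of the resolution window: counting 12 business days from Wednesday, 2028/09/20 (Sep 21, Sep 22, Sep 25, Sep 26, …, Oct 4, Oct 5, Oct 6, skipping weekends) reaches Friday, 2028/10/06.
Adding 30 calendar days to 2028/10/06 gives 2028/11/05, which is the date on which the service credit becomes due.

2028/11/05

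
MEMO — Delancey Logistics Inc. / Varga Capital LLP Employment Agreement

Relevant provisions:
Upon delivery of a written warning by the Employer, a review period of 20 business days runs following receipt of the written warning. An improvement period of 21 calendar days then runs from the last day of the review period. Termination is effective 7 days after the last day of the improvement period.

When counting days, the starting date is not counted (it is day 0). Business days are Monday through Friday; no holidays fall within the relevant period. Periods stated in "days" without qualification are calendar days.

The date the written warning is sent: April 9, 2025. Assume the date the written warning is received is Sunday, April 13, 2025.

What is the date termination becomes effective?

June 6, 2025

From Sunday, April 13, 2025, 20 business days (Apr 14, Apr 15, Apr 16, Apr 17, …, May 7, May 8, May 9, skipping weekends) brings us to Friday, May 9, 2025, which is the last day of the review period.
The last day of the improvement period: May 9, 2025 + 21 days = May 30, 2025.
Adding 7 calendar days to May 30, 2025 gives June 6, 2025, which is the date termination becomes effective.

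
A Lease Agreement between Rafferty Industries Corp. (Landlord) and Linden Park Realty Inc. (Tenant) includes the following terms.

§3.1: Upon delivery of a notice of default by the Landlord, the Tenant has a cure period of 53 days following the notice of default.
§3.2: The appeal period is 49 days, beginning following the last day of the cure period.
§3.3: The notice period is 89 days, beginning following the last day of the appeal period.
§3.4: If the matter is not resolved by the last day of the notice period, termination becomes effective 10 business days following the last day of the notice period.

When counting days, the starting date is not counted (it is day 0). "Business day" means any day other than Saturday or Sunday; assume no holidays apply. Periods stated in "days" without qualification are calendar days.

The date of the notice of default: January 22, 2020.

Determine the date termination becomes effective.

The last day of the cure period: 53 calendar days after January 22, 2020 is March 15, 2020.
Adding 49 calendar days to March 15, 2020 gives May 3, 2020, which is the last day of the appeal period.
The last day of the notice period: May 3, 2020 + 89 days = July 31, 2020.
The date termination becomes effective: 10 business days after Friday, July 31, 2020, skipping weekends — Aug 3, Aug 4, Aug 5, Aug 6, Aug 7, Aug 10, Aug 11, Aug 12, Aug 13, Aug 14 — lands on Friday, August 14, 2020.

August 14, 2020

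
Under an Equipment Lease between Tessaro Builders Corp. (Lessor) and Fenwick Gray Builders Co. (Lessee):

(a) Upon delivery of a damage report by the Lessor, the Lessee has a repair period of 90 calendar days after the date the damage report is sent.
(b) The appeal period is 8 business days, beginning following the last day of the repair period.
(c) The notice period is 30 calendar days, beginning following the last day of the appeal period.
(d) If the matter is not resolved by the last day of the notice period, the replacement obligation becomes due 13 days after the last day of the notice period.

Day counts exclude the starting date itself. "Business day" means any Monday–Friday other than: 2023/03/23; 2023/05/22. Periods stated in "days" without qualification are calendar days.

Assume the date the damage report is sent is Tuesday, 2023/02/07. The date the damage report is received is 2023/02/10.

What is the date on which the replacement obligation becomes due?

2023/06/30

Adding 90 calendar days to 2023/02/07 gives 2023/05/08, which is the last day of the repair period.
The last day of the appeal period: counting 8 business days from Monday, 2023/05/08 (May 9, May 10, May 11, May 12, May 15, May 16, May 17, May 18, skipping weekends) reaches Thursday, 2023/05/18.
Adding 30 calendar days to 2023/05/18 gives 2023/06/17, which is the last day of the notice period.
Adding 13 calendar days to 2023/06/17 gives 2023/06/30, which is the date on which the replacement obligation becomes due.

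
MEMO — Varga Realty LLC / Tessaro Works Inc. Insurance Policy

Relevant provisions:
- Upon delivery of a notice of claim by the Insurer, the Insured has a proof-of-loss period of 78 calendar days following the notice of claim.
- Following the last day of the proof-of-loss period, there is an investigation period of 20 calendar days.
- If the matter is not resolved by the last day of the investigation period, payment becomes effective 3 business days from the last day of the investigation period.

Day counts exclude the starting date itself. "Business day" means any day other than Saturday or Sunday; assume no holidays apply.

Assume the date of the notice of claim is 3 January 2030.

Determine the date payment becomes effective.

The last day of the proof-of-loss period: 3 January 2030 + 78 days = 22 March 2030.
The last day of the investigation period: 20 calendar days after 22 March 2030 is 11 April 2030.
The date payment becomes effective: counting 3 business days from Thursday, 11 April 2030 (Apr 12, Apr 15, Apr 16, skipping weekends) reaches Tuesday, 16 April 2030.

16 April 2030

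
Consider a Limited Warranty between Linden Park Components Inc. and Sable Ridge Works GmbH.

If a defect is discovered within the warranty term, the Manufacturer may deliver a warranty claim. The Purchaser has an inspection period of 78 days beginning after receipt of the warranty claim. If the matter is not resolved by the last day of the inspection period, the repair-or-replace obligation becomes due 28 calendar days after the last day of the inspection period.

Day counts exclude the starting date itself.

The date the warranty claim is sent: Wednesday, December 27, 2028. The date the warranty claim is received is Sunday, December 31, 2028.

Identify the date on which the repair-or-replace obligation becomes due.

April 16, 2029

Adding 78 calendar days to December 31, 2028 gives March 19, 2029, which is the last day of the inspection period.
The date on which the repair-or-replace obligation becomes due: 28 calendar days after March 19, 2029 is April 16, 2029.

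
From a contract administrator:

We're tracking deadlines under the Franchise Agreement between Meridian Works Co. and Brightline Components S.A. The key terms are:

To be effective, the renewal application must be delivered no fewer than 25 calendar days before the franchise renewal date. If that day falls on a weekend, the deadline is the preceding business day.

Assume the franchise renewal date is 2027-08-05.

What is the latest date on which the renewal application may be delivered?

2027-07-09

2027-08-05 minus 25 days is 2027-07-11. That is a Sunday, so the deadline moves back to Friday, 2027-07-09.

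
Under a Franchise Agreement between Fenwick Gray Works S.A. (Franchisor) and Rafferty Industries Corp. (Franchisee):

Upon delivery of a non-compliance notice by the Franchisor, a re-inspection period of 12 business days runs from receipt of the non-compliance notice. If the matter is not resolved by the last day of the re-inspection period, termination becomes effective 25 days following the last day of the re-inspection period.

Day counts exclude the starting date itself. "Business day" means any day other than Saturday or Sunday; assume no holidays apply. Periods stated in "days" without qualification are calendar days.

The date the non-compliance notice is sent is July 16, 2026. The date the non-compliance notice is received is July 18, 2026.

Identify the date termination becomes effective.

The last day of the re-inspection period: 12 business days after Saturday, July 18, 2026, skipping weekends — Jul 20, Jul 21, Jul 22, Jul 23, …, Jul 31, Aug 3, Aug 4 — lands on Tuesday, August 4, 2026.
The date termination becomes effective: 25 calendar days after August 4, 2026 is August 29, 2026.

August 29, 2026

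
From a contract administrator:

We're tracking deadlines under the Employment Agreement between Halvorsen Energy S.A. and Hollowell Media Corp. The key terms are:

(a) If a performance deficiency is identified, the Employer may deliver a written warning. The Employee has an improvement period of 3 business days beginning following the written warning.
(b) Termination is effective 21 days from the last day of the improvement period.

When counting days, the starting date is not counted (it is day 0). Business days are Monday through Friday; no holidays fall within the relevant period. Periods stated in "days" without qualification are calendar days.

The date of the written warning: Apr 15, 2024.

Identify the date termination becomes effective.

The last day of the improvement period: counting 3 business days from Monday, Apr 15, 2024 (Apr 16, Apr 17, Apr 18, skipping weekends) reaches Thursday, Apr 18, 2024.
Adding 21 calendar days to Apr 18, 2024 gives May 9, 2024, which is the date termination becomes effective.

May 9, 2024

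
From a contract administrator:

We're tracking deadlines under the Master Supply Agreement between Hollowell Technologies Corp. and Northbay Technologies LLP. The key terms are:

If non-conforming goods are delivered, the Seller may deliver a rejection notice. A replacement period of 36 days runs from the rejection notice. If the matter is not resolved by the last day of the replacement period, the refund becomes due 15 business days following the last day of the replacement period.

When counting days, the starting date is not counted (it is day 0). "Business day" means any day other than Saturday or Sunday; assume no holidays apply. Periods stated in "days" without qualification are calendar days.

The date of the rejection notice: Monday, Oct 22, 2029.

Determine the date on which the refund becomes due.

The last day of the replacement period: Oct 22, 2029 + 36 days = Nov 27, 2029.
The date on which the refund becomes due: 15 business days after Tuesday, Nov 27, 2029, skipping weekends — Nov 28, Nov 29, Nov 30, Dec 3, …, Dec 14, Dec 17, Dec 18 — lands on Tuesday, Dec 18, 2029.

Dec 18, 2029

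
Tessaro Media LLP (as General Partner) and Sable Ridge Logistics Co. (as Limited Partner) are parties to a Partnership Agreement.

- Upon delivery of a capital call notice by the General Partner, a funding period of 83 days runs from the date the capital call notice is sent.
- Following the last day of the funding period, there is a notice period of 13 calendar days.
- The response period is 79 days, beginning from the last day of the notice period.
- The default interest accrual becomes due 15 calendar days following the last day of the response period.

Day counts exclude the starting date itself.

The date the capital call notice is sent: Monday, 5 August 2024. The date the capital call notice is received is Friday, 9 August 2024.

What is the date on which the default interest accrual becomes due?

11 February 2025

The last day of the funding period: 83 calendar days after 5 August 2024 is 27 October 2024.
The last day of the notice period: 13 calendar days after 27 October 2024 is 9 November 2024.
Adding 79 calendar days to 9 November 2024 gives 27 January 2025, which is the last day of the response period.
The date on which the default interest accrual becomes due: 15 calendar days after 27 January 2025 is 11 February 2025.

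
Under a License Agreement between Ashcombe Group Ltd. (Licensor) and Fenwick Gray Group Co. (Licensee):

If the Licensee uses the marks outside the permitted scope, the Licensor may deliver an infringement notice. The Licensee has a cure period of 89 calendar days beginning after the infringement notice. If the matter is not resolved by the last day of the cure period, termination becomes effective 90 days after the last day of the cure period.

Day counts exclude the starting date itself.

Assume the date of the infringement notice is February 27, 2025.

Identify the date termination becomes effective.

Adding 89 calendar days to February 27, 2025 gives May 27, 2025, which is the last day of the cure period.
The date termination becomes effective: 90 calendar days after May 27, 2025 is August 25, 2025.

August 25, 2025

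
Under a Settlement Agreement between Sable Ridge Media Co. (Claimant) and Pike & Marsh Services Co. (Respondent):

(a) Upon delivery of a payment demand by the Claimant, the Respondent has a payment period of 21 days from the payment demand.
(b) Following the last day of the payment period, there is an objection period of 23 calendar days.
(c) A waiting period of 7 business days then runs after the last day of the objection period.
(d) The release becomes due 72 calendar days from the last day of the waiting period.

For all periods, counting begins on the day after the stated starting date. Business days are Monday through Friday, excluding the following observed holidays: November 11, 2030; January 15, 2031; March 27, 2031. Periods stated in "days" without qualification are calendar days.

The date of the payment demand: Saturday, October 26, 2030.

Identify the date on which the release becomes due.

February 28, 2031

The last day of the payment period: October 26, 2030 + 21 days = November 16, 2030.
The last day of the objection period: 23 calendar days after November 16, 2030 is December 9, 2030.
The last day of the waiting period: counting 7 business days from Monday, December 9, 2030 (Dec 10, Dec 11, Dec 12, Dec 13, Dec 16, Dec 17, Dec 18, skipping weekends) reaches Wednesday, December 18, 2030.
The date on which the release becomes due: December 18, 2030 + 72 days = February 28, 2031.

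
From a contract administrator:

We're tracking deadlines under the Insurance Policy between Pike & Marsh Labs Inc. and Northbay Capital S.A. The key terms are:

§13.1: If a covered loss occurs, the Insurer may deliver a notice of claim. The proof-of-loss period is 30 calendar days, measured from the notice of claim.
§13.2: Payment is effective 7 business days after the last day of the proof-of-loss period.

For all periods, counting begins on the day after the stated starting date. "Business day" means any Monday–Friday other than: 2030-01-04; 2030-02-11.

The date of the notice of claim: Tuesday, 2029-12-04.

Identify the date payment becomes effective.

2030-01-15

The last day of the proof-of-loss period: 2029-12-04 + 30 days = 2030-01-03.
From Thursday, 2030-01-03, 7 business days (Jan 7, Jan 8, Jan 9, Jan 10, Jan 11, Jan 14, Jan 15, skipping weekends and the listed holiday on Jan 4) brings us to Tuesday, 2030-01-15, which is the date payment becomes effective.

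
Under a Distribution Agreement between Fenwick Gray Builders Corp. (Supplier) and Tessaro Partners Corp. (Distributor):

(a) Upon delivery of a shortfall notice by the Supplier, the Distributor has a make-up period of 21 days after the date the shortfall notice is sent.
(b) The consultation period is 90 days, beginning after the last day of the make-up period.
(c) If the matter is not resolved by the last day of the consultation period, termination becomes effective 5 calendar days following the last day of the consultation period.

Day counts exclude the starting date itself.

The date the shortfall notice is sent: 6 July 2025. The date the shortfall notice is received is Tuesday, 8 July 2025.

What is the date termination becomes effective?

30 October 2025

The last day of the make-up period: 6 July 2025 + 21 days = 27 July 2025.
The last day of the consultation period: 90 calendar days after 27 July 2025 is 25 October 2025.
The date termination becomes effective: 25 October 2025 + 5 days = 30 October 2025.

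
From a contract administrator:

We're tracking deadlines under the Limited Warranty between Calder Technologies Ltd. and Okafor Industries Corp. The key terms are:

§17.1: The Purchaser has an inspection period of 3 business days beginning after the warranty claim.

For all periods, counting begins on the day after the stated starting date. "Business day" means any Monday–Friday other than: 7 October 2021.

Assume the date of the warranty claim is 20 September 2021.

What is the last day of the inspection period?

The last day of the inspection period: counting 3 business days from Monday, 20 September 2021 (Sep 21, Sep 22, Sep 23, skipping weekends) reaches Thursday, 23 September 2021.

23 September 2021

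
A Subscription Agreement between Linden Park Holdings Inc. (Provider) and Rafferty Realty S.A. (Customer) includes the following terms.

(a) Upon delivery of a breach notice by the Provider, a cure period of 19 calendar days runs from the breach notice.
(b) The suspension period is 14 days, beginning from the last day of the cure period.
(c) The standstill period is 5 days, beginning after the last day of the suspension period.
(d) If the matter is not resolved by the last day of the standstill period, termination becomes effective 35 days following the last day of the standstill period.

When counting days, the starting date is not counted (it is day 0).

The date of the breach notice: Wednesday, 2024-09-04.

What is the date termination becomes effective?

2024-11-16

The last day of the cure period: 2024-09-04 + 19 days = 2024-09-23.
The last day of the suspension period: 14 calendar days after 2024-09-23 is 2024-10-07.
Adding 5 calendar days to 2024-10-07 gives 2024-10-12, which is the last day of the standstill period.
Adding 35 calendar days to 2024-10-12 gives 2024-11-16, which is the date termination becomes effective.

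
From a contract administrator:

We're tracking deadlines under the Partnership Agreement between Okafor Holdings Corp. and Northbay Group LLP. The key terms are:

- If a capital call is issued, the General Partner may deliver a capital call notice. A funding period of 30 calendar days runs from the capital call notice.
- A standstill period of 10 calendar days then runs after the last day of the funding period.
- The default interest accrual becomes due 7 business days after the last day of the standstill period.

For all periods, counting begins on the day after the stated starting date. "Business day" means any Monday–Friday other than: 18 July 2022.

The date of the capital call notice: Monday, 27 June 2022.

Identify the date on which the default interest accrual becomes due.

The last day of the funding period: 27 June 2022 + 30 days = 27 July 2022.
The last day of the standstill period: 27 July 2022 + 10 days = 6 August 2022.
From Saturday, 6 August 2022, 7 business days (Aug 8, Aug 9, Aug 10, Aug 11, Aug 12, Aug 15, Aug 16, skipping weekends) brings us to Tuesday, 16 August 2022, which is the date on which the default interest accrual becomes due.

16 August 2022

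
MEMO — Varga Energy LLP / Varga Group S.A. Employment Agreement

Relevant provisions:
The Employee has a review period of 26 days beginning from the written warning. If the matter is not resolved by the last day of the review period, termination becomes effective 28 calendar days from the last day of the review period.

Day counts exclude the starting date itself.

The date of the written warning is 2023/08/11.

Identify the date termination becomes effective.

2023/10/04

The last day of the review period: 2023/08/11 + 26 days = 2023/09/06.
The date termination becomes effective: 28 calendar days after 2023/09/06 is 2023/10/04.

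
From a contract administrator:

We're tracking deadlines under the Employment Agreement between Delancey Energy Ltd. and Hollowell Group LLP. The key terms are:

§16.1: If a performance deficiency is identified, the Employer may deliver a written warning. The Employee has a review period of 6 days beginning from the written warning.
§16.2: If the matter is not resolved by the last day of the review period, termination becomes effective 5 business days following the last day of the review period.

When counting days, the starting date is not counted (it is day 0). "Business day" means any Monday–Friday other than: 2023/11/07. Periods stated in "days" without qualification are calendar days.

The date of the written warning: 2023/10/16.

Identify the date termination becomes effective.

Adding 6 calendar days to 2023/10/16 gives 2023/10/22, which is the last day of the review period.
From Sunday, 2023/10/22, 5 business days (Oct 23, Oct 24, Oct 25, Oct 26, Oct 27, skipping weekends) brings us to Friday, 2023/10/27, which is the date termination becomes effective.

2023/10/27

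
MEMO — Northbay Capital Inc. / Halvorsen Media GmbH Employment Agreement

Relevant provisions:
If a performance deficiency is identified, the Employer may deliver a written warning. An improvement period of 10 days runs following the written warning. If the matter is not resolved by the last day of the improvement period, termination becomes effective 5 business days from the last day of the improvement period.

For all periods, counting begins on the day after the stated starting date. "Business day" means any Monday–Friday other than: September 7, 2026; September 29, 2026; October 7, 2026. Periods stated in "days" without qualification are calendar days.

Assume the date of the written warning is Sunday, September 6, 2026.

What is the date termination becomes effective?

The last day of the improvement period: 10 calendar days after September 6, 2026 is September 16, 2026.
From Wednesday, September 16, 2026, 5 business days (Sep 17, Sep 18, Sep 21, Sep 22, Sep 23, skipping weekends) brings us to Wednesday, September 23, 2026, which is the date termination becomes effective.

September 23, 2026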